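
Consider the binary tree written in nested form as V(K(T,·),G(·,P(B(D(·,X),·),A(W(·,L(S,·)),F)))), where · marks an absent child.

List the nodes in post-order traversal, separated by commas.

T, K, X, D, B, S, L, W, F, A, P, G, V

Post-order visits the left subtree, then the right subtree, then the node.
At V: go left to K.
  At K: go left to T.
    T is a leaf — visit T.
  At K: no right child.
  Visit K.
At V: go right to G.
  At G: no left child.
  At G: go right to P.
    At P: go left to B.
      At B: go left to D.
        At D: no left child.
        At D: go right to X.
          X is a leaf — visit X.
        Visit D.
      At B: no right child.
      Visit B.
    At P: go right to A.
      At A: go left to W.
        At W: no left child.
        At W: go right to L.
          At L: go left to S.
            S is a leaf — visit S.
          At L: no right child.
          Visit L.
        Visit W.
      At A: go right to F.
        F is a leaf — visit F.
      Visit A.
    Visit P.
  Visit G.
Visit V.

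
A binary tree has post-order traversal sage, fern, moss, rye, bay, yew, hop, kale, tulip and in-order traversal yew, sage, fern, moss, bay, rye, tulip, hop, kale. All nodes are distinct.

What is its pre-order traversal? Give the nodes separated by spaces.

tulip yew bay moss fern sage rye kale hop

The last element of post-order is the root; it splits in-order into left and right subtrees.
Root tulip: left subtree has 6 nodes {yew, sage, fern, moss, bay, rye}, right has 2 {hop, kale}.
  Root yew: left subtree has 0 nodes { }, right has 5 {sage, fern, moss, bay, rye}.
    Root bay: left subtree has 3 nodes {sage, fern, moss}, right has 1 {rye}.
      Root moss: left subtree has 2 nodes {sage, fern}, right has 0 { }.
        Root fern: left subtree has 1 node {sage}, right has 0 { }.
  Root kale: left subtree has 1 node {hop}, right has 0 { }.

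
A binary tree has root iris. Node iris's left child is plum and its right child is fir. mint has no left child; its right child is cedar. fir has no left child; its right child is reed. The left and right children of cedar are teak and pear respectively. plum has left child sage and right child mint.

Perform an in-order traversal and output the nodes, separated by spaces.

sage plum mint teak cedar pear iris fir reed

In-order visits the left subtree, then the node, then the right subtree.
At iris: go left to plum.
  At plum: go left to sage.
    sage is a leaf — visit sage.
  Visit plum.
  At plum: go right to mint.
    At mint: no left child.
    Visit mint.
    At mint: go right to cedar.
      At cedar: go left to teak.
        teak is a leaf — visit teak.
      Visit cedar.
      At cedar: go right to pear.
        pear is a leaf — visit pear.
Visit iris.
At iris: go right to fir.
  At fir: no left child.
  Visit fir.
  At fir: go right to reed.
    reed is a leaf — visit reed.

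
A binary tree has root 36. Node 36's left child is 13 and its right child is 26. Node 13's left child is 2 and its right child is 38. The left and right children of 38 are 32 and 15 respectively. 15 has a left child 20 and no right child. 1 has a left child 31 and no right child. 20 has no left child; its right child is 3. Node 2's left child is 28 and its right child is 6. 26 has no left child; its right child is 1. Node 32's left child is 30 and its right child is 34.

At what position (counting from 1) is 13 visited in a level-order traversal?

2

Level-order visits nodes level by level from the root, left to right within each level.
Level 0: 36
Level 1: 13, 26
Level 2: 2, 38, 1
Level 3: 28, 6, 32, 15, 31
Level 4: 30, 34, 20
Level 5: 3
Full level-order sequence: 36, 13, 26, 2, 38, 1, 28, 6, 32, 15, 31, 30, 34, 20, 3.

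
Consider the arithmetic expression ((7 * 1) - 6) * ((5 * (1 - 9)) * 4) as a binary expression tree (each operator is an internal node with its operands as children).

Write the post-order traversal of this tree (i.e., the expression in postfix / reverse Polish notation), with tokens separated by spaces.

7 1 * 6 - 5 1 9 - * 4 * *

Post-order on an expression tree gives postfix notation: for each operator, emit left operand, right operand, then the operator.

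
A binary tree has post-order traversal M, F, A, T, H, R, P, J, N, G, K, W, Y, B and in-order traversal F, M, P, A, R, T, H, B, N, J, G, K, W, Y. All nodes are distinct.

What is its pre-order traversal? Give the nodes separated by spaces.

The last element of post-order is the root; it splits in-order into left and right subtrees.
Root B: left subtree has 7 nodes {F, M, P, A, R, T, H}, right has 6 {N, J, G, K, W, Y}.
  Root P: left subtree has 2 nodes {F, M}, right has 4 {A, R, T, H}.
    Root F: left subtree has 0 nodes { }, right has 1 {M}.
    Root R: left subtree has 1 node {A}, right has 2 {T, H}.
      Root H: left subtree has 1 node {T}, right has 0 { }.
  Root Y: left subtree has 5 nodes {N, J, G, K, W}, right has 0 { }.
    Root W: left subtree has 4 nodes {N, J, G, K}, right has 0 { }.
      Root K: left subtree has 3 nodes {N, J, G}, right has 0 { }.
        Root G: left subtree has 2 nodes {N, J}, right has 0 { }.
          Root N: left subtree has 0 nodes { }, right has 1 {J}.

B P F M R A H T Y W K G N J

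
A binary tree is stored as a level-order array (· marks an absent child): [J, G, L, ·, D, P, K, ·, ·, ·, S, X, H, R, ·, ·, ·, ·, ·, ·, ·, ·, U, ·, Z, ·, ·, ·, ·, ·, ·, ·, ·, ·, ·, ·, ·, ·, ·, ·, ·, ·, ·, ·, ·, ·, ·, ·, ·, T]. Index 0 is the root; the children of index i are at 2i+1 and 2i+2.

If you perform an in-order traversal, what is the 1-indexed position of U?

4

In-order visits the left subtree, then the node, then the right subtree.
At J: go left to G.
  At G: no left child.
  Visit G.
  At G: go right to D.
    At D: no left child.
    Visit D.
    At D: go right to S.
      At S: no left child.
      Visit S.
      At S: go right to U.
        U is a leaf — visit U.
Visit J.
At J: go right to L.
  At L: go left to P.
    At P: go left to X.
      At X: no left child.
      Visit X.
      At X: go right to Z.
        At Z: go left to T.
          T is a leaf — visit T.
        Visit Z.
        At Z: no right child.
    Visit P.
    At P: go right to H.
      H is a leaf — visit H.
  Visit L.
  At L: go right to K.
    At K: go left to R.
      R is a leaf — visit R.
    Visit K.
    At K: no right child.
Full in-order sequence: G, D, S, U, J, X, T, Z, P, H, L, R, K.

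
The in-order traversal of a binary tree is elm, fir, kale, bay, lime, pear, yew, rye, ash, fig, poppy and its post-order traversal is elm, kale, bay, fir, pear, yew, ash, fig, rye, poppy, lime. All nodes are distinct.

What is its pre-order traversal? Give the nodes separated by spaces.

lime fir elm bay kale poppy rye yew pear fig ash

The last element of post-order is the root; it splits in-order into left and right subtrees.
Root lime: left subtree has 4 nodes {elm, fir, kale, bay}, right has 6 {pear, yew, rye, ash, fig, poppy}.
  Root fir: left subtree has 1 node {elm}, right has 2 {kale, bay}.
    Root bay: left subtree has 1 node {kale}, right has 0 { }.
  Root poppy: left subtree has 5 nodes {pear, yew, rye, ash, fig}, right has 0 { }.
    Root rye: left subtree has 2 nodes {pear, yew}, right has 2 {ash, fig}.
      Root yew: left subtree has 1 node {pear}, right has 0 { }.
      Root fig: left subtree has 1 node {ash}, right has 0 { }.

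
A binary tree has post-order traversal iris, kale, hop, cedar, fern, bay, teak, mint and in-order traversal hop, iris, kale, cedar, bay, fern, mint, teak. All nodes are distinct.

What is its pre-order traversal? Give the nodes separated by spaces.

mint bay cedar hop kale iris fern teak

The last element of post-order is the root; it splits in-order into left and right subtrees.
Root mint: left subtree has 6 nodes {hop, iris, kale, cedar, bay, fern}, right has 1 {teak}.
  Root bay: left subtree has 4 nodes {hop, iris, kale, cedar}, right has 1 {fern}.
    Root cedar: left subtree has 3 nodes {hop, iris, kale}, right has 0 { }.
      Root hop: left subtree has 0 nodes { }, right has 2 {iris, kale}.
        Root kale: left subtree has 1 node {iris}, right has 0 { }.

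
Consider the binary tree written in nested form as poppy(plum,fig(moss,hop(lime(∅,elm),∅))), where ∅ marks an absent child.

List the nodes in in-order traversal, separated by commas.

In-order visits the left subtree, then the node, then the right subtree.
At poppy: go left to plum.
  plum is a leaf — visit plum.
Visit poppy.
At poppy: go right to fig.
  At fig: go left to moss.
    moss is a leaf — visit moss.
  Visit fig.
  At fig: go right to hop.
    At hop: go left to lime.
      At lime: no left child.
      Visit lime.
      At lime: go right to elm.
        elm is a leaf — visit elm.
    Visit hop.
    At hop: no right child.

plum, poppy, moss, fig, lime, elm, hop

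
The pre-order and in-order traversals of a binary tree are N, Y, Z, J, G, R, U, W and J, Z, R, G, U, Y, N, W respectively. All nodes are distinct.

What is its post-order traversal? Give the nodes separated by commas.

The first element of pre-order is the root; it splits in-order into left and right subtrees.
Root N: left subtree has 6 nodes {J, Z, R, G, U, Y}, right has 1 {W}.
  Root Y: left subtree has 5 nodes {J, Z, R, G, U}, right has 0 { }.
    Root Z: left subtree has 1 node {J}, right has 3 {R, G, U}.
      Root G: left subtree has 1 node {R}, right has 1 {U}.

J, R, U, G, Z, Y, W, N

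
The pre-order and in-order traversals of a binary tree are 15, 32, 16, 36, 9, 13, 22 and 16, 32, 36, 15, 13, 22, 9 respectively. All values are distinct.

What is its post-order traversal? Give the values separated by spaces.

16 36 32 22 13 9 15

The first element of pre-order is the root; it splits in-order into left and right subtrees.
Root 15: left subtree has 3 nodes {16, 32, 36}, right has 3 {13, 22, 9}.
  Root 32: left subtree has 1 node {16}, right has 1 {36}.
  Root 9: left subtree has 2 nodes {13, 22}, right has 0 { }.
    Root 13: left subtree has 0 nodes { }, right has 1 {22}.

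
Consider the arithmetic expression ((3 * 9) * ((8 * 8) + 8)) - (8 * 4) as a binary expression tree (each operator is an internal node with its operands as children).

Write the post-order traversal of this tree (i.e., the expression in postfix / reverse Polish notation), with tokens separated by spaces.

3 9 * 8 8 * 8 + * 8 4 * -

Post-order on an expression tree gives postfix notation: for each operator, emit left operand, right operand, then the operator.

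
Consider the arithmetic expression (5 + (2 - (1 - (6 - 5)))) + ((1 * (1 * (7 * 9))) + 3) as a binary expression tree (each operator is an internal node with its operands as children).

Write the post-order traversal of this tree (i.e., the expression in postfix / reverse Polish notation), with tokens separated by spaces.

Post-order on an expression tree gives postfix notation: for each operator, emit left operand, right operand, then the operator.

5 2 1 6 5 - - - + 1 1 7 9 * * * 3 + +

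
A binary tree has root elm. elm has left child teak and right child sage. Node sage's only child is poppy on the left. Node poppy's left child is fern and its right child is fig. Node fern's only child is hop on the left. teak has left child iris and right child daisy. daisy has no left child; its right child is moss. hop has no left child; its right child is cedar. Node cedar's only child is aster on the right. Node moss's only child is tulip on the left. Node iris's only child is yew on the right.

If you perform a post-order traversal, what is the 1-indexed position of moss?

Post-order visits the left subtree, then the right subtree, then the node.
At elm: go left to teak.
  At teak: go left to iris.
    At iris: no left child.
    At iris: go right to yew.
      yew is a leaf — visit yew.
    Visit iris.
  At teak: go right to daisy.
    At daisy: no left child.
    At daisy: go right to moss.
      At moss: go left to tulip.
        tulip is a leaf — visit tulip.
      At moss: no right child.
      Visit moss.
    Visit daisy.
  Visit teak.
At elm: go right to sage.
  At sage: go left to poppy.
    At poppy: go left to fern.
      At fern: go left to hop.
        At hop: no left child.
        At hop: go right to cedar.
          At cedar: no left child.
          At cedar: go right to aster.
            aster is a leaf — visit aster.
          Visit cedar.
        Visit hop.
      At fern: no right child.
      Visit fern.
    At poppy: go right to fig.
      fig is a leaf — visit fig.
    Visit poppy.
  At sage: no right child.
  Visit sage.
Visit elm.
Full post-order sequence: yew, iris, tulip, moss, daisy, teak, aster, cedar, hop, fern, fig, poppy, sage, elm.

4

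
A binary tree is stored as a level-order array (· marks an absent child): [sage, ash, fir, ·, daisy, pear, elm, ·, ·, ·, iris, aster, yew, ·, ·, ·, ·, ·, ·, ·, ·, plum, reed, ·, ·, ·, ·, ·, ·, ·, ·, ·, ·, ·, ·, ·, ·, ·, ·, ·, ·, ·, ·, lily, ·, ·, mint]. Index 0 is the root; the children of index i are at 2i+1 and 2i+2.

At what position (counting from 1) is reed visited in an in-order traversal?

In-order visits the left subtree, then the node, then the right subtree.
At sage: go left to ash.
  At ash: no left child.
  Visit ash.
  At ash: go right to daisy.
    At daisy: no left child.
    Visit daisy.
    At daisy: go right to iris.
      At iris: go left to plum.
        At plum: go left to lily.
          lily is a leaf — visit lily.
        Visit plum.
        At plum: no right child.
      Visit iris.
      At iris: go right to reed.
        At reed: no left child.
        Visit reed.
        At reed: go right to mint.
          mint is a leaf — visit mint.
Visit sage.
At sage: go right to fir.
  At fir: go left to pear.
    At pear: go left to aster.
      aster is a leaf — visit aster.
    Visit pear.
    At pear: go right to yew.
      yew is a leaf — visit yew.
  Visit fir.
  At fir: go right to elm.
    elm is a leaf — visit elm.
Full in-order sequence: ash, daisy, lily, plum, iris, reed, mint, sage, aster, pear, yew, fir, elm.

6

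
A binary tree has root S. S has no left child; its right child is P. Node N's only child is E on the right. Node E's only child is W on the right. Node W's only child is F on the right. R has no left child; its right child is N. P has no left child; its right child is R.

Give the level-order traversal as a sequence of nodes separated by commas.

S, P, R, N, E, W, F

Level-order visits nodes level by level from the root, left to right within each level.
Level 0: S
Level 1: P
Level 2: R
Level 3: N
Level 4: E
Level 5: W
Level 6: F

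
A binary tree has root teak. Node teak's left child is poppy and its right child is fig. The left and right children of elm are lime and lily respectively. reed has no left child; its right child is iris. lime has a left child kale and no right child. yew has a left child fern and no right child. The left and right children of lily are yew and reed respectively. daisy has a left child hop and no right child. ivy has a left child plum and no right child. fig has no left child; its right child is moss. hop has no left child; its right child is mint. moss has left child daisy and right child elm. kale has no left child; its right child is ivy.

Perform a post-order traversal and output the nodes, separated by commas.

poppy, mint, hop, daisy, plum, ivy, kale, lime, fern, yew, iris, reed, lily, elm, moss, fig, teak

Post-order visits the left subtree, then the right subtree, then the node.
At teak: go left to poppy.
  poppy is a leaf — visit poppy.
At teak: go right to fig.
  At fig: no left child.
  At fig: go right to moss.
    At moss: go left to daisy.
      At daisy: go left to hop.
        At hop: no left child.
        At hop: go right to mint.
          mint is a leaf — visit mint.
        Visit hop.
      At daisy: no right child.
      Visit daisy.
    At moss: go right to elm.
      At elm: go left to lime.
        At lime: go left to kale.
          At kale: no left child.
          At kale: go right to ivy.
            At ivy: go left to plum.
              plum is a leaf — visit plum.
            At ivy: no right child.
            Visit ivy.
          Visit kale.
        At lime: no right child.
        Visit lime.
      At elm: go right to lily.
        At lily: go left to yew.
          At yew: go left to fern.
            fern is a leaf — visit fern.
          At yew: no right child.
          Visit yew.
        At lily: go right to reed.
          At reed: no left child.
          At reed: go right to iris.
            iris is a leaf — visit iris.
          Visit reed.
        Visit lily.
      Visit elm.
    Visit moss.
  Visit fig.
Visit teak.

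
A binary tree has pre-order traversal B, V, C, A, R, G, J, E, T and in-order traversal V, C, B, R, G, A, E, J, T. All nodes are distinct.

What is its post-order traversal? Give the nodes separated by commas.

C, V, G, R, E, T, J, A, B

The first element of pre-order is the root; it splits in-order into left and right subtrees.
Root B: left subtree has 2 nodes {V, C}, right has 6 {R, G, A, E, J, T}.
  Root V: left subtree has 0 nodes { }, right has 1 {C}.
  Root A: left subtree has 2 nodes {R, G}, right has 3 {E, J, T}.
    Root R: left subtree has 0 nodes { }, right has 1 {G}.
    Root J: left subtree has 1 node {E}, right has 1 {T}.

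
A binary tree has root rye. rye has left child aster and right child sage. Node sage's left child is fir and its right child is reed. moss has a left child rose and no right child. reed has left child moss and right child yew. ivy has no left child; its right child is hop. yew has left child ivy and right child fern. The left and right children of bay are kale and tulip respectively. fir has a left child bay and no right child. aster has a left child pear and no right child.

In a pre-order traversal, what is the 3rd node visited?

Pre-order visits the node, then its left subtree, then its right subtree.
Visit rye.
At rye: go left to aster.
  Visit aster.
  At aster: go left to pear.
    pear is a leaf — visit pear.
  At aster: no right child.
At rye: go right to sage.
  Visit sage.
  At sage: go left to fir.
    Visit fir.
    At fir: go left to bay.
      Visit bay.
      At bay: go left to kale.
        kale is a leaf — visit kale.
      At bay: go right to tulip.
        tulip is a leaf — visit tulip.
    At fir: no right child.
  At sage: go right to reed.
    Visit reed.
    At reed: go left to moss.
      Visit moss.
      At moss: go left to rose.
        rose is a leaf — visit rose.
      At moss: no right child.
    At reed: go right to yew.
      Visit yew.
      At yew: go left to ivy.
        Visit ivy.
        At ivy: no left child.
        At ivy: go right to hop.
          hop is a leaf — visit hop.
      At yew: go right to fern.
        fern is a leaf — visit fern.
Full pre-order sequence: rye, aster, pear, sage, fir, bay, kale, tulip, reed, moss, rose, yew, ivy, hop, fern.

pear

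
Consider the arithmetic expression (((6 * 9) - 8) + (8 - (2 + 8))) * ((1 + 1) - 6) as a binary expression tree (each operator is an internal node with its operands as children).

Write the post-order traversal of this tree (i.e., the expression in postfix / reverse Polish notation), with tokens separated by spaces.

6 9 * 8 - 8 2 8 + - + 1 1 + 6 - *

Post-order on an expression tree gives postfix notation: for each operator, emit left operand, right operand, then the operator.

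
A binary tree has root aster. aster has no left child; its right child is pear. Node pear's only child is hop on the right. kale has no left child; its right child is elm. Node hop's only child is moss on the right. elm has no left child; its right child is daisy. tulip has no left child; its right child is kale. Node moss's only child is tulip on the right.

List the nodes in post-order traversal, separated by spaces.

Post-order visits the left subtree, then the right subtree, then the node.
At aster: no left child.
At aster: go right to pear.
  At pear: no left child.
  At pear: go right to hop.
    At hop: no left child.
    At hop: go right to moss.
      At moss: no left child.
      At moss: go right to tulip.
        At tulip: no left child.
        At tulip: go right to kale.
          At kale: no left child.
          At kale: go right to elm.
            At elm: no left child.
            At elm: go right to daisy.
              daisy is a leaf — visit daisy.
            Visit elm.
          Visit kale.
        Visit tulip.
      Visit moss.
    Visit hop.
  Visit pear.
Visit aster.

daisy elm kale tulip moss hop pear aster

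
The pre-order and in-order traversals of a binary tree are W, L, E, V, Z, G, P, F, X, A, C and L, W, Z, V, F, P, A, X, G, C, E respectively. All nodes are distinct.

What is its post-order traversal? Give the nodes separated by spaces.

L Z F A X P C G V E W

The first element of pre-order is the root; it splits in-order into left and right subtrees.
Root W: left subtree has 1 node {L}, right has 9 {Z, V, F, P, A, X, G, C, E}.
  Root E: left subtree has 8 nodes {Z, V, F, P, A, X, G, C}, right has 0 { }.
    Root V: left subtree has 1 node {Z}, right has 6 {F, P, A, X, G, C}.
      Root G: left subtree has 4 nodes {F, P, A, X}, right has 1 {C}.
        Root P: left subtree has 1 node {F}, right has 2 {A, X}.
          Root X: left subtree has 1 node {A}, right has 0 { }.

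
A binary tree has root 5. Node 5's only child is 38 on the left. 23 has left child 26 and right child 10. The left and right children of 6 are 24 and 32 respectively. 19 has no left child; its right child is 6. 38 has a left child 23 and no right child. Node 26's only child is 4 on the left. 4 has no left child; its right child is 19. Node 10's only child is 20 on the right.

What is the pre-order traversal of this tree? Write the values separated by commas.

Pre-order visits the node, then its left subtree, then its right subtree.
Visit 5.
At 5: go left to 38.
  Visit 38.
  At 38: go left to 23.
    Visit 23.
    At 23: go left to 26.
      Visit 26.
      At 26: go left to 4.
        Visit 4.
        At 4: no left child.
        At 4: go right to 19.
          Visit 19.
          At 19: no left child.
          At 19: go right to 6.
            Visit 6.
            At 6: go left to 24.
              24 is a leaf — visit 24.
            At 6: go right to 32.
              32 is a leaf — visit 32.
      At 26: no right child.
    At 23: go right to 10.
      Visit 10.
      At 10: no left child.
      At 10: go right to 20.
        20 is a leaf — visit 20.
  At 38: no right child.
At 5: no right child.

5, 38, 23, 26, 4, 19, 6, 24, 32, 10, 20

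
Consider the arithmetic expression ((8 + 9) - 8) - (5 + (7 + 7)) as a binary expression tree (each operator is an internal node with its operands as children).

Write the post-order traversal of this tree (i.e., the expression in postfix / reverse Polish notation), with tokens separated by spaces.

Post-order on an expression tree gives postfix notation: for each operator, emit left operand, right operand, then the operator.

8 9 + 8 - 5 7 7 + + -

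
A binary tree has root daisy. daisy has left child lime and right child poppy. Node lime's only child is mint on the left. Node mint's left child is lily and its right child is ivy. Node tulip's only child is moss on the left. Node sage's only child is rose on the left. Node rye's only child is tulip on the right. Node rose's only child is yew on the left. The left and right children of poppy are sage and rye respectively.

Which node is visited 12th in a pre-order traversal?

moss

Pre-order visits the node, then its left subtree, then its right subtree.
Visit daisy.
At daisy: go left to lime.
  Visit lime.
  At lime: go left to mint.
    Visit mint.
    At mint: go left to lily.
      lily is a leaf — visit lily.
    At mint: go right to ivy.
      ivy is a leaf — visit ivy.
  At lime: no right child.
At daisy: go right to poppy.
  Visit poppy.
  At poppy: go left to sage.
    Visit sage.
    At sage: go left to rose.
      Visit rose.
      At rose: go left to yew.
        yew is a leaf — visit yew.
      At rose: no right child.
    At sage: no right child.
  At poppy: go right to rye.
    Visit rye.
    At rye: no left child.
    At rye: go right to tulip.
      Visit tulip.
      At tulip: go left to moss.
        moss is a leaf — visit moss.
      At tulip: no right child.
Full pre-order sequence: daisy, lime, mint, lily, ivy, poppy, sage, rose, yew, rye, tulip, moss.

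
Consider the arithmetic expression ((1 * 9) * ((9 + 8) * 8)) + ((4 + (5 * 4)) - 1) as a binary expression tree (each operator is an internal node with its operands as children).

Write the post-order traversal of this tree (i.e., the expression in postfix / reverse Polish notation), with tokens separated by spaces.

Post-order on an expression tree gives postfix notation: for each operator, emit left operand, right operand, then the operator.

1 9 * 9 8 + 8 * * 4 5 4 * + 1 - +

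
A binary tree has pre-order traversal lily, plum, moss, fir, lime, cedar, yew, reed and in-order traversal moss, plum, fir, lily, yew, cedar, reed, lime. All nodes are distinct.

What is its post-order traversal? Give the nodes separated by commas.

moss, fir, plum, yew, reed, cedar, lime, lily

The first element of pre-order is the root; it splits in-order into left and right subtrees.
Root lily: left subtree has 3 nodes {moss, plum, fir}, right has 4 {yew, cedar, reed, lime}.
  Root plum: left subtree has 1 node {moss}, right has 1 {fir}.
  Root lime: left subtree has 3 nodes {yew, cedar, reed}, right has 0 { }.
    Root cedar: left subtree has 1 node {yew}, right has 1 {reed}.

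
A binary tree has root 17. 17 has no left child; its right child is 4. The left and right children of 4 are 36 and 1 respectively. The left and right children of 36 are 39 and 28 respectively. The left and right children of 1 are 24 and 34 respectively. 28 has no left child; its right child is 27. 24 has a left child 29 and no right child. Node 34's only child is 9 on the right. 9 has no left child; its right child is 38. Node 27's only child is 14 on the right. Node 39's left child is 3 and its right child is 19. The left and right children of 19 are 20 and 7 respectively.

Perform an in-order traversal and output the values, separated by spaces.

In-order visits the left subtree, then the node, then the right subtree.
At 17: no left child.
Visit 17.
At 17: go right to 4.
  At 4: go left to 36.
    At 36: go left to 39.
      At 39: go left to 3.
        3 is a leaf — visit 3.
      Visit 39.
      At 39: go right to 19.
        At 19: go left to 20.
          20 is a leaf — visit 20.
        Visit 19.
        At 19: go right to 7.
          7 is a leaf — visit 7.
    Visit 36.
    At 36: go right to 28.
      At 28: no left child.
      Visit 28.
      At 28: go right to 27.
        At 27: no left child.
        Visit 27.
        At 27: go right to 14.
          14 is a leaf — visit 14.
  Visit 4.
  At 4: go right to 1.
    At 1: go left to 24.
      At 24: go left to 29.
        29 is a leaf — visit 29.
      Visit 24.
      At 24: no right child.
    Visit 1.
    At 1: go right to 34.
      At 34: no left child.
      Visit 34.
      At 34: go right to 9.
        At 9: no left child.
        Visit 9.
        At 9: go right to 38.
          38 is a leaf — visit 38.

17 3 39 20 19 7 36 28 27 14 4 29 24 1 34 9 38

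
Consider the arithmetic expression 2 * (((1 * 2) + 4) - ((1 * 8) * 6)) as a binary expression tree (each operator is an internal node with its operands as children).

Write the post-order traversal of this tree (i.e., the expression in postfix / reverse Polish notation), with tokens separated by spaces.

2 1 2 * 4 + 1 8 * 6 * - *

Post-order on an expression tree gives postfix notation: for each operator, emit left operand, right operand, then the operator.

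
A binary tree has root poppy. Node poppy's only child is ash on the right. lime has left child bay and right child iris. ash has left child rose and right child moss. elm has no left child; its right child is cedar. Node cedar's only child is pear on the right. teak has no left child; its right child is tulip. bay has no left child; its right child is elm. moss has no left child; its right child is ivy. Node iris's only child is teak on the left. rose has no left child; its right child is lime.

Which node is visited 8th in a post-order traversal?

Post-order visits the left subtree, then the right subtree, then the node.
At poppy: no left child.
At poppy: go right to ash.
  At ash: go left to rose.
    At rose: no left child.
    At rose: go right to lime.
      At lime: go left to bay.
        At bay: no left child.
        At bay: go right to elm.
          At elm: no left child.
          At elm: go right to cedar.
            At cedar: no left child.
            At cedar: go right to pear.
              pear is a leaf — visit pear.
            Visit cedar.
          Visit elm.
        Visit bay.
      At lime: go right to iris.
        At iris: go left to teak.
          At teak: no left child.
          At teak: go right to tulip.
            tulip is a leaf — visit tulip.
          Visit teak.
        At iris: no right child.
        Visit iris.
      Visit lime.
    Visit rose.
  At ash: go right to moss.
    At moss: no left child.
    At moss: go right to ivy.
      ivy is a leaf — visit ivy.
    Visit moss.
  Visit ash.
Visit poppy.
Full post-order sequence: pear, cedar, elm, bay, tulip, teak, iris, lime, rose, ivy, moss, ash, poppy.

lime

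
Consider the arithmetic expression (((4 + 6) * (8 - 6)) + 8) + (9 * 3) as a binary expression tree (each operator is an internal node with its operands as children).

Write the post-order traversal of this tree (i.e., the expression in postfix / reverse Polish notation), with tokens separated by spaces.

Post-order on an expression tree gives postfix notation: for each operator, emit left operand, right operand, then the operator.

4 6 + 8 6 - * 8 + 9 3 * +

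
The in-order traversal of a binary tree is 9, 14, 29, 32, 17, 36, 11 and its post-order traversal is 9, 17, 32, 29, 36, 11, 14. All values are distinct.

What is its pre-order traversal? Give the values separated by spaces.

The last element of post-order is the root; it splits in-order into left and right subtrees.
Root 14: left subtree has 1 node {9}, right has 5 {29, 32, 17, 36, 11}.
  Root 11: left subtree has 4 nodes {29, 32, 17, 36}, right has 0 { }.
    Root 36: left subtree has 3 nodes {29, 32, 17}, right has 0 { }.
      Root 29: left subtree has 0 nodes { }, right has 2 {32, 17}.
        Root 32: left subtree has 0 nodes { }, right has 1 {17}.

14 9 11 36 29 32 17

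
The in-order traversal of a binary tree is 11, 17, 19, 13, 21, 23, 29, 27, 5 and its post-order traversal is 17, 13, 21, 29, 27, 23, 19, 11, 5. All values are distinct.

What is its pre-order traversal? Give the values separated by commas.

The last element of post-order is the root; it splits in-order into left and right subtrees.
Root 5: left subtree has 8 nodes {11, 17, 19, 13, 21, 23, 29, 27}, right has 0 { }.
  Root 11: left subtree has 0 nodes { }, right has 7 {17, 19, 13, 21, 23, 29, 27}.
    Root 19: left subtree has 1 node {17}, right has 5 {13, 21, 23, 29, 27}.
      Root 23: left subtree has 2 nodes {13, 21}, right has 2 {29, 27}.
        Root 21: left subtree has 1 node {13}, right has 0 { }.
        Root 27: left subtree has 1 node {29}, right has 0 { }.

5, 11, 19, 17, 23, 21, 13, 27, 29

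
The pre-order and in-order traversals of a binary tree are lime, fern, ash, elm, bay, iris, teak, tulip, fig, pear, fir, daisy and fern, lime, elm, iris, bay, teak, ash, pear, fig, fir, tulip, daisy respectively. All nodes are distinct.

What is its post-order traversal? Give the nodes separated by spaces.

fern iris teak bay elm pear fir fig daisy tulip ash lime

The first element of pre-order is the root; it splits in-order into left and right subtrees.
Root lime: left subtree has 1 node {fern}, right has 10 {elm, iris, bay, teak, ash, pear, fig, fir, tulip, daisy}.
  Root ash: left subtree has 4 nodes {elm, iris, bay, teak}, right has 5 {pear, fig, fir, tulip, daisy}.
    Root elm: left subtree has 0 nodes { }, right has 3 {iris, bay, teak}.
      Root bay: left subtree has 1 node {iris}, right has 1 {teak}.
    Root tulip: left subtree has 3 nodes {pear, fig, fir}, right has 1 {daisy}.
      Root fig: left subtree has 1 node {pear}, right has 1 {fir}.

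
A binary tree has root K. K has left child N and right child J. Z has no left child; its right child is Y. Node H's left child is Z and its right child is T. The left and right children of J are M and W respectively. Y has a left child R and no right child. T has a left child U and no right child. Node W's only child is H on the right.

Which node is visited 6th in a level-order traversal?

H

Level-order visits nodes level by level from the root, left to right within each level.
Level 0: K
Level 1: N, J
Level 2: M, W
Level 3: H
Level 4: Z, T
Level 5: Y, U
Level 6: R
Full level-order sequence: K, N, J, M, W, H, Z, T, Y, U, R.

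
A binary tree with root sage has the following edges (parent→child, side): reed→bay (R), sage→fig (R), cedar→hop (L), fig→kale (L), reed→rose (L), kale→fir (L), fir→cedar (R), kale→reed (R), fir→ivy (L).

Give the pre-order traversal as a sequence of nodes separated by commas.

Pre-order visits the node, then its left subtree, then its right subtree.
Visit sage.
At sage: no left child.
At sage: go right to fig.
  Visit fig.
  At fig: go left to kale.
    Visit kale.
    At kale: go left to fir.
      Visit fir.
      At fir: go left to ivy.
        ivy is a leaf — visit ivy.
      At fir: go right to cedar.
        Visit cedar.
        At cedar: go left to hop.
          hop is a leaf — visit hop.
        At cedar: no right child.
    At kale: go right to reed.
      Visit reed.
      At reed: go left to rose.
        rose is a leaf — visit rose.
      At reed: go right to bay.
        bay is a leaf — visit bay.
  At fig: no right child.

sage, fig, kale, fir, ivy, cedar, hop, reed, rose, bay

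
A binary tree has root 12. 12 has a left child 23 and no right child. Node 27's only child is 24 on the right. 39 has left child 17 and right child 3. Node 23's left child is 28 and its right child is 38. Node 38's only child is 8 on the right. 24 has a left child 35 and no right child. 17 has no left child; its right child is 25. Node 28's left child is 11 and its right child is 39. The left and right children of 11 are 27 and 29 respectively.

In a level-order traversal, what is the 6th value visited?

Level-order visits nodes level by level from the root, left to right within each level.
Level 0: 12
Level 1: 23
Level 2: 28, 38
Level 3: 11, 39, 8
Level 4: 27, 29, 17, 3
Level 5: 24, 25
Level 6: 35
Full level-order sequence: 12, 23, 28, 38, 11, 39, 8, 27, 29, 17, 3, 24, 25, 35.

39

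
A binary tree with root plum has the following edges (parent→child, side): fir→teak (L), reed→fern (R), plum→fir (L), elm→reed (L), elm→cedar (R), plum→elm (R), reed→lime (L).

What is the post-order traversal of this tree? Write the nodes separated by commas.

Post-order visits the left subtree, then the right subtree, then the node.
At plum: go left to fir.
  At fir: go left to teak.
    teak is a leaf — visit teak.
  At fir: no right child.
  Visit fir.
At plum: go right to elm.
  At elm: go left to reed.
    At reed: go left to lime.
      lime is a leaf — visit lime.
    At reed: go right to fern.
      fern is a leaf — visit fern.
    Visit reed.
  At elm: go right to cedar.
    cedar is a leaf — visit cedar.
  Visit elm.
Visit plum.

teak, fir, lime, fern, reed, cedar, elm, plum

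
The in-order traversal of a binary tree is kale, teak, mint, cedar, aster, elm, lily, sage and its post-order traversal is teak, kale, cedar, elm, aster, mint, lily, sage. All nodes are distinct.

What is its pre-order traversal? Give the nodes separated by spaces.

sage lily mint kale teak aster cedar elm

The last element of post-order is the root; it splits in-order into left and right subtrees.
Root sage: left subtree has 7 nodes {kale, teak, mint, cedar, aster, elm, lily}, right has 0 { }.
  Root lily: left subtree has 6 nodes {kale, teak, mint, cedar, aster, elm}, right has 0 { }.
    Root mint: left subtree has 2 nodes {kale, teak}, right has 3 {cedar, aster, elm}.
      Root kale: left subtree has 0 nodes { }, right has 1 {teak}.
      Root aster: left subtree has 1 node {cedar}, right has 1 {elm}.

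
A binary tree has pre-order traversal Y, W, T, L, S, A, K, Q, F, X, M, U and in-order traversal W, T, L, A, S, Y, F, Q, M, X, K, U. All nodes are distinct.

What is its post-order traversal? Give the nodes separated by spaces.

A S L T W F M X Q U K Y

The first element of pre-order is the root; it splits in-order into left and right subtrees.
Root Y: left subtree has 5 nodes {W, T, L, A, S}, right has 6 {F, Q, M, X, K, U}.
  Root W: left subtree has 0 nodes { }, right has 4 {T, L, A, S}.
    Root T: left subtree has 0 nodes { }, right has 3 {L, A, S}.
      Root L: left subtree has 0 nodes { }, right has 2 {A, S}.
        Root S: left subtree has 1 node {A}, right has 0 { }.
  Root K: left subtree has 4 nodes {F, Q, M, X}, right has 1 {U}.
    Root Q: left subtree has 1 node {F}, right has 2 {M, X}.
      Root X: left subtree has 1 node {M}, right has 0 { }.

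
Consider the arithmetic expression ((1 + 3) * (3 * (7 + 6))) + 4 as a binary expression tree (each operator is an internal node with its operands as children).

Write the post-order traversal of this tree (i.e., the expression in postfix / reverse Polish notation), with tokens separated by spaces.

1 3 + 3 7 6 + * * 4 +

Post-order on an expression tree gives postfix notation: for each operator, emit left operand, right operand, then the operator.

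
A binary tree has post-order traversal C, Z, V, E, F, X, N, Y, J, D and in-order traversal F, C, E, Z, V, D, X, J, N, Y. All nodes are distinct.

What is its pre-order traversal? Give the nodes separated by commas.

The last element of post-order is the root; it splits in-order into left and right subtrees.
Root D: left subtree has 5 nodes {F, C, E, Z, V}, right has 4 {X, J, N, Y}.
  Root F: left subtree has 0 nodes { }, right has 4 {C, E, Z, V}.
    Root E: left subtree has 1 node {C}, right has 2 {Z, V}.
      Root V: left subtree has 1 node {Z}, right has 0 { }.
  Root J: left subtree has 1 node {X}, right has 2 {N, Y}.
    Root Y: left subtree has 1 node {N}, right has 0 { }.

D, F, E, C, V, Z, J, X, Y, N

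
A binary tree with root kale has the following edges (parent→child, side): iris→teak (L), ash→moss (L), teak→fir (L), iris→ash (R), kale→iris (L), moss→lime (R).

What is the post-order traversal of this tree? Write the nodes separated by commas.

Post-order visits the left subtree, then the right subtree, then the node.
At kale: go left to iris.
  At iris: go left to teak.
    At teak: go left to fir.
      fir is a leaf — visit fir.
    At teak: no right child.
    Visit teak.
  At iris: go right to ash.
    At ash: go left to moss.
      At moss: no left child.
      At moss: go right to lime.
        lime is a leaf — visit lime.
      Visit moss.
    At ash: no right child.
    Visit ash.
  Visit iris.
At kale: no right child.
Visit kale.

fir, teak, lime, moss, ash, iris, kale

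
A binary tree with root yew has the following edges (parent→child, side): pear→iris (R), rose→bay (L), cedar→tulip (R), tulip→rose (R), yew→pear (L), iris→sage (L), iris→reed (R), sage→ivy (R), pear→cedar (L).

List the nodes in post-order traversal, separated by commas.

bay, rose, tulip, cedar, ivy, sage, reed, iris, pear, yew

Post-order visits the left subtree, then the right subtree, then the node.
At yew: go left to pear.
  At pear: go left to cedar.
    At cedar: no left child.
    At cedar: go right to tulip.
      At tulip: no left child.
      At tulip: go right to rose.
        At rose: go left to bay.
          bay is a leaf — visit bay.
        At rose: no right child.
        Visit rose.
      Visit tulip.
    Visit cedar.
  At pear: go right to iris.
    At iris: go left to sage.
      At sage: no left child.
      At sage: go right to ivy.
        ivy is a leaf — visit ivy.
      Visit sage.
    At iris: go right to reed.
      reed is a leaf — visit reed.
    Visit iris.
  Visit pear.
At yew: no right child.
Visit yew.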